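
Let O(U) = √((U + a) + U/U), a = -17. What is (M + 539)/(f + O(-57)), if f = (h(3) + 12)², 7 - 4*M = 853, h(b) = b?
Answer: 147375/101396 - 655*I*√73/101396 ≈ 1.4535 - 0.055193*I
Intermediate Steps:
M = -423/2 (M = 7/4 - ¼*853 = 7/4 - 853/4 = -423/2 ≈ -211.50)
f = 225 (f = (3 + 12)² = 15² = 225)
O(U) = √(-16 + U) (O(U) = √((U - 17) + U/U) = √((-17 + U) + 1) = √(-16 + U))
(M + 539)/(f + O(-57)) = (-423/2 + 539)/(225 + √(-16 - 57)) = 655/(2*(225 + √(-73))) = 655/(2*(225 + I*√73))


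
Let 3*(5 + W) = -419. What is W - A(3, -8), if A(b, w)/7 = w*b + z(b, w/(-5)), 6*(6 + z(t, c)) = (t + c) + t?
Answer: 847/15 ≈ 56.467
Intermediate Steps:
z(t, c) = -6 + t/3 + c/6 (z(t, c) = -6 + ((t + c) + t)/6 = -6 + ((c + t) + t)/6 = -6 + (c + 2*t)/6 = -6 + (t/3 + c/6) = -6 + t/3 + c/6)
A(b, w) = -42 - 7*w/30 + 7*b/3 + 7*b*w (A(b, w) = 7*(w*b + (-6 + b/3 + (w/(-5))/6)) = 7*(b*w + (-6 + b/3 + (w*(-⅕))/6)) = 7*(b*w + (-6 + b/3 + (-w/5)/6)) = 7*(b*w + (-6 + b/3 - w/30)) = 7*(b*w + (-6 - w/30 + b/3)) = 7*(-6 - w/30 + b/3 + b*w) = -42 - 7*w/30 + 7*b/3 + 7*b*w)
W = -434/3 (W = -5 + (⅓)*(-419) = -5 - 419/3 = -434/3 ≈ -144.67)
W - A(3, -8) = -434/3 - (-42 - 7/30*(-8) + (7/3)*3 + 7*3*(-8)) = -434/3 - (-42 + 28/15 + 7 - 168) = -434/3 - 1*(-3017/15) = -434/3 + 3017/15 = 847/15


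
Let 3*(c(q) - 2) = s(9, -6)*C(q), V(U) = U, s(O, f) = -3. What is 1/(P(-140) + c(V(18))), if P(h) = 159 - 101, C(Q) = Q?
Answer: 1/42 ≈ 0.023810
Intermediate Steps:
P(h) = 58
c(q) = 2 - q (c(q) = 2 + (-3*q)/3 = 2 - q)
1/(P(-140) + c(V(18))) = 1/(58 + (2 - 1*18)) = 1/(58 + (2 - 18)) = 1/(58 - 16) = 1/42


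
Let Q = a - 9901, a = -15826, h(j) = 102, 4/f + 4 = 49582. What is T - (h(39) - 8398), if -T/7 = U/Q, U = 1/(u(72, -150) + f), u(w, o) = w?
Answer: 380934125967043/45917806870 ≈ 8296.0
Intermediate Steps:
f = 2/24789 (f = 4/(-4 + 49582) = 4/49578 = 4*(1/49578) = 2/24789 ≈ 8.0681e-5)
Q = -25727 (Q = -15826 - 9901 = -25727)
U = 24789/1784810 (U = 1/(72 + 2/24789) = 1/(1784810/24789) = 24789/1784810 ≈ 0.013889)
T = 173523/45917806870 (T = -173523/(1784810*(-25727)) = -173523*(-1)/(1784810*25727) = -7*(-24789/45917806870) = 173523/45917806870 ≈ 3.7790e-6)
T - (h(39) - 8398) = 173523/45917806870 - (102 - 8398) = 173523/45917806870 - 1*(-8296) = 173523/45917806870 + 8296 = 380934125967043/45917806870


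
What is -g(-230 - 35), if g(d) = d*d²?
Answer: 18609625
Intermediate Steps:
g(d) = d³
-g(-230 - 35) = -(-230 - 35)³ = -1*(-265)³ = -1*(-18609625) = 18609625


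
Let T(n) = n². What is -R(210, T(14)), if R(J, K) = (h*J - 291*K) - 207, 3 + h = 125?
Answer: 31623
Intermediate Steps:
h = 122 (h = -3 + 125 = 122)
R(J, K) = -207 - 291*K + 122*J (R(J, K) = (122*J - 291*K) - 207 = (-291*K + 122*J) - 207 = -207 - 291*K + 122*J)
-R(210, T(14)) = -(-207 - 291*14² + 122*210) = -(-207 - 291*196 + 25620) = -(-207 - 57036 + 25620) = -1*(-31623) = 31623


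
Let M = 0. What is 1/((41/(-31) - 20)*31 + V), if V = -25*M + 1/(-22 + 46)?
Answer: -24/15863 ≈ -0.0015130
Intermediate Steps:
V = 1/24 (V = -25*0 + 1/(-22 + 46) = 0 + 1/24 = 1/24 ≈ 0.041667)
1/((41/(-31) - 20)*31 + V) = 1/((41/(-31) - 20)*31 + 1/24) = 1/((41*(-1/31) - 20)*31 + 1/24) = 1/((-41/31 - 20)*31 + 1/24) = 1/(-661/31*31 + 1/24) = 1/(-661 + 1/24) = 1/(-15863/24) = -24/15863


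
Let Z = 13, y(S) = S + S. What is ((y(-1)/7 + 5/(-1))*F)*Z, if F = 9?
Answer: -4329/7 ≈ -618.43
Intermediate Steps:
y(S) = 2*S
((y(-1)/7 + 5/(-1))*F)*Z = (((2*(-1))/7 + 5/(-1))*9)*13 = ((-2*1/7 + 5*(-1))*9)*13 = ((-2/7 - 5)*9)*13 = -37/7*9*13 = -333/7*13 = -4329/7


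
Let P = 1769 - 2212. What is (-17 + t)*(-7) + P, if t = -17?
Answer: -205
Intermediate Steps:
P = -443
(-17 + t)*(-7) + P = (-17 - 17)*(-7) - 443 = -34*(-7) - 443 = 238 - 443 = -205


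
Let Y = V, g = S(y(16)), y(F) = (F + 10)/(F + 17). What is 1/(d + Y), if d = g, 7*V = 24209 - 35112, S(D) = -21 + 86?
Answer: -7/10448 ≈ -0.00066999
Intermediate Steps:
y(F) = (10 + F)/(17 + F)
S(D) = 65
g = 65
V = -10903/7 (V = (24209 - 35112)/7 = (⅐)*(-10903) = -10903/7 ≈ -1557.6)
Y = -10903/7 ≈ -1557.6
d = 65
1/(d + Y) = 1/(65 - 10903/7) = 1/(-10448/7) = -7/10448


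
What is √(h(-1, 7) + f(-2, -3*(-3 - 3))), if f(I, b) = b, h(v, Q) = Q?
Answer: 5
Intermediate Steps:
√(h(-1, 7) + f(-2, -3*(-3 - 3))) = √(7 - 3*(-3 - 3)) = √(7 - 3*(-6)) = √(7 + 18) = √25 = 5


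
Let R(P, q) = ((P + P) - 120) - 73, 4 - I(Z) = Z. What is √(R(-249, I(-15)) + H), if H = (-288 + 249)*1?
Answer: I*√730 ≈ 27.019*I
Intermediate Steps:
I(Z) = 4 - Z
R(P, q) = -193 + 2*P (R(P, q) = (2*P - 120) - 73 = (-120 + 2*P) - 73 = -193 + 2*P)
H = -39 (H = -39*1 = -39)
√(R(-249, I(-15)) + H) = √((-193 + 2*(-249)) - 39) = √((-193 - 498) - 39) = √(-691 - 39) = √(-730) = I*√730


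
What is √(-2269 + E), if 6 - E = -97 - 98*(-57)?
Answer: 2*I*√1938 ≈ 88.045*I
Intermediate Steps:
E = -5483 (E = 6 - (-97 - 98*(-57)) = 6 - (-97 + 5586) = 6 - 1*5489 = 6 - 5489 = -5483)
√(-2269 + E) = √(-2269 - 5483) = √(-7752) = 2*I*√1938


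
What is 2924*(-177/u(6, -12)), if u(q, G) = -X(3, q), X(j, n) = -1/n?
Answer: -3105288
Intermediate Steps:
u(q, G) = 1/q (u(q, G) = -(-1)/q = 1/q)
2924*(-177/u(6, -12)) = 2924*(-177/(1/6)) = 2924*(-177/⅙) = 2924*(-177*6) = 2924*(-1062) = -3105288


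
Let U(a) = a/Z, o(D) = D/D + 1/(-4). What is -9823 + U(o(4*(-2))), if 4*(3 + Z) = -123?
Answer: -442036/45 ≈ -9823.0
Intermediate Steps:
Z = -135/4 (Z = -3 + (¼)*(-123) = -3 - 123/4 = -135/4 ≈ -33.750)
o(D) = ¾ (o(D) = 1 + 1*(-¼) = 1 - ¼ = ¾)
U(a) = -4*a/135 (U(a) = a/(-135/4) = a*(-4/135) = -4*a/135)
-9823 + U(o(4*(-2))) = -9823 - 4/135*¾ = -9823 - 1/45 = -442036/45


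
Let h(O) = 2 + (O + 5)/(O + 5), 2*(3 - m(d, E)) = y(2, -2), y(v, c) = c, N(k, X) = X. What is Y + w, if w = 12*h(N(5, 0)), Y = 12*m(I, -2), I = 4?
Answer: 84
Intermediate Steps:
m(d, E) = 4 (m(d, E) = 3 - ½*(-2) = 3 + 1 = 4)
Y = 48 (Y = 12*4 = 48)
h(O) = 3 (h(O) = 2 + (5 + O)/(5 + O) = 2 + 1 = 3)
w = 36 (w = 12*3 = 36)
Y + w = 48 + 36 = 84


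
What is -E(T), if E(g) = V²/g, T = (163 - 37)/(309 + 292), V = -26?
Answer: -203138/63 ≈ -3224.4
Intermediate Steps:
T = 126/601 ≈ 0.20965
E(g) = 676/g (E(g) = (-26)²/g = 676/g)
-E(T) = -676/126/601 = -676*601/126 = -1*203138/63 = -203138/63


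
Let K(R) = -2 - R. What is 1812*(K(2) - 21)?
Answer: -45300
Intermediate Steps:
1812*(K(2) - 21) = 1812*((-2 - 1*2) - 21) = 1812*((-2 - 2) - 21) = 1812*(-4 - 21) = 1812*(-25) = -45300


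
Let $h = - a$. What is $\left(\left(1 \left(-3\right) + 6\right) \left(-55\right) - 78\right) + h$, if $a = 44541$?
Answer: $-44784$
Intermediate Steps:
$h = -44541$ ($h = \left(-1\right) 44541 = -44541$)
$\left(\left(1 \left(-3\right) + 6\right) \left(-55\right) - 78\right) + h = \left(\left(1 \left(-3\right) + 6\right) \left(-55\right) - 78\right) - 44541 = \left(\left(-3 + 6\right) \left(-55\right) - 78\right) - 44541 = \left(3 \left(-55\right) - 78\right) - 44541 = \left(-165 - 78\right) - 44541 = -243 - 44541 = -44784$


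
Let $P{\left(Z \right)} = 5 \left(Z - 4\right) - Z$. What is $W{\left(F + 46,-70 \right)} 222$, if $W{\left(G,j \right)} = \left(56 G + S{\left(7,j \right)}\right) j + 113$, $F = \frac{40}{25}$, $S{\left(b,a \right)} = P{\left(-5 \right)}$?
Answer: $-40776738$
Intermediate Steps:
$P{\left(Z \right)} = -20 + 4 Z$ ($P{\left(Z \right)} = 5 \left(-4 + Z\right) - Z = \left(-20 + 5 Z\right) - Z = -20 + 4 Z$)
$S{\left(b,a \right)} = -40$ ($S{\left(b,a \right)} = -20 + 4 \left(-5\right) = -20 - 20 = -40$)
$F = \frac{8}{5}$ ($F = 40 \cdot \frac{1}{25} = \frac{8}{5} \approx 1.6$)
$W{\left(G,j \right)} = 113 + j \left(-40 + 56 G\right)$ ($W{\left(G,j \right)} = \left(56 G - 40\right) j + 113 = \left(-40 + 56 G\right) j + 113 = j \left(-40 + 56 G\right) + 113 = 113 + j \left(-40 + 56 G\right)$)
$W{\left(F + 46,-70 \right)} 222 = \left(113 - -2800 + 56 \left(\frac{8}{5} + 46\right) \left(-70\right)\right) 222 = \left(113 + 2800 + 56 \cdot \frac{238}{5} \left(-70\right)\right) 222 = \left(113 + 2800 - 186592\right) 222 = \left(-183679\right) 222 = -40776738$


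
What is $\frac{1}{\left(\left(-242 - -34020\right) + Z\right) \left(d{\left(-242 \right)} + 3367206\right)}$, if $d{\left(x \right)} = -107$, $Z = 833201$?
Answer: $\frac{1}{2919204123921} \approx 3.4256 \cdot 10^{-13}$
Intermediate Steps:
$\frac{1}{\left(\left(-242 - -34020\right) + Z\right) \left(d{\left(-242 \right)} + 3367206\right)} = \frac{1}{\left(\left(-242 - -34020\right) + 833201\right) \left(-107 + 3367206\right)} = \frac{1}{\left(\left(-242 + 34020\right) + 833201\right) 3367099} = \frac{1}{\left(33778 + 833201\right) 3367099} = \frac{1}{866979 \cdot 3367099} = \frac{1}{2919204123921}$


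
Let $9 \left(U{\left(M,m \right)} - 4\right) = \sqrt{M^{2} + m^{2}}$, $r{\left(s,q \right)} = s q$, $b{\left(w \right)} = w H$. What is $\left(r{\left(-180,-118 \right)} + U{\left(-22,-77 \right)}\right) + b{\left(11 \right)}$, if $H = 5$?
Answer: $21299 + \frac{11 \sqrt{53}}{9} \approx 21308.0$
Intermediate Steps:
$b{\left(w \right)} = 5 w$ ($b{\left(w \right)} = w 5 = 5 w$)
$r{\left(s,q \right)} = q s$
$U{\left(M,m \right)} = 4 + \frac{\sqrt{M^{2} + m^{2}}}{9}$
$\left(r{\left(-180,-118 \right)} + U{\left(-22,-77 \right)}\right) + b{\left(11 \right)} = \left(\left(-118\right) \left(-180\right) + \left(4 + \frac{\sqrt{\left(-22\right)^{2} + \left(-77\right)^{2}}}{9}\right)\right) + 5 \cdot 11 = \left(21240 + \left(4 + \frac{\sqrt{484 + 5929}}{9}\right)\right) + 55 = \left(21240 + \left(4 + \frac{\sqrt{6413}}{9}\right)\right) + 55 = \left(21240 + \left(4 + \frac{11 \sqrt{53}}{9}\right)\right) + 55 = \left(21244 + \frac{11 \sqrt{53}}{9}\right) + 55 = 21299 + \frac{11 \sqrt{53}}{9}$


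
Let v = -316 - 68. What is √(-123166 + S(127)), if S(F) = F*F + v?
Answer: I*√107421 ≈ 327.75*I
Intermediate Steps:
v = -384
S(F) = -384 + F² (S(F) = F*F - 384 = F² - 384 = -384 + F²)
√(-123166 + S(127)) = √(-123166 + (-384 + 127²)) = √(-123166 + (-384 + 16129)) = √(-123166 + 15745) = √(-107421) = I*√107421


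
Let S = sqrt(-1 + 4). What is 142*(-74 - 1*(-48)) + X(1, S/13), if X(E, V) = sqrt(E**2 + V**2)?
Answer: -3692 + 2*sqrt(43)/13 ≈ -3691.0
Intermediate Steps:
S = sqrt(3) ≈ 1.7320
142*(-74 - 1*(-48)) + X(1, S/13) = 142*(-74 - 1*(-48)) + sqrt(1**2 + (sqrt(3)/13)**2) = 142*(-74 + 48) + sqrt(1 + (sqrt(3)*(1/13))**2) = 142*(-26) + sqrt(1 + (sqrt(3)/13)**2) = -3692 + sqrt(1 + 3/169) = -3692 + sqrt(172/169) = -3692 + 2*sqrt(43)/13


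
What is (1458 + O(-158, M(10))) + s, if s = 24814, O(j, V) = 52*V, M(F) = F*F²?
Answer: 78272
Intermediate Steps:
M(F) = F³
(1458 + O(-158, M(10))) + s = (1458 + 52*10³) + 24814 = (1458 + 52*1000) + 24814 = (1458 + 52000) + 24814 = 53458 + 24814 = 78272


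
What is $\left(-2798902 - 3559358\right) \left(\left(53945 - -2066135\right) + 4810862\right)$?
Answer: $-44068731280920$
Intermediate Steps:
$\left(-2798902 - 3559358\right) \left(\left(53945 - -2066135\right) + 4810862\right) = - 6358260 \left(\left(53945 + 2066135\right) + 4810862\right) = - 6358260 \left(2120080 + 4810862\right) = \left(-6358260\right) 6930942 = -44068731280920$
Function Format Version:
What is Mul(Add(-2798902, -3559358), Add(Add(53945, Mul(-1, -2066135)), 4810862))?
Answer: -44068731280920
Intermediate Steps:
Mul(Add(-2798902, -3559358), Add(Add(53945, Mul(-1, -2066135)), 4810862)) = Mul(-6358260, Add(Add(53945, 2066135), 4810862)) = Mul(-6358260, Add(2120080, 4810862)) = Mul(-6358260, 6930942) = -44068731280920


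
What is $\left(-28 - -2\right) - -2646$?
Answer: $2620$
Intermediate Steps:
$\left(-28 - -2\right) - -2646 = \left(-28 + 2\right) + 2646 = -26 + 2646 = 2620$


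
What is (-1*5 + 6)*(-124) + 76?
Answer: -48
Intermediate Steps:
(-1*5 + 6)*(-124) + 76 = (-5 + 6)*(-124) + 76 = 1*(-124) + 76 = -124 + 76 = -48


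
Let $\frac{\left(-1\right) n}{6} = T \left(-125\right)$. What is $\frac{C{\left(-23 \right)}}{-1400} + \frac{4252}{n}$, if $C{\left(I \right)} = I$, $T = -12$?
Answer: $- \frac{28729}{63000} \approx -0.45602$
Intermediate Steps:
$n = -9000$ ($n = - 6 \left(\left(-12\right) \left(-125\right)\right) = \left(-6\right) 1500 = -9000$)
$\frac{C{\left(-23 \right)}}{-1400} + \frac{4252}{n} = - \frac{23}{-1400} + \frac{4252}{-9000} = \left(-23\right) \left(- \frac{1}{1400}\right) + 4252 \left(- \frac{1}{9000}\right) = \frac{23}{1400} - \frac{1063}{2250} = - \frac{28729}{63000}$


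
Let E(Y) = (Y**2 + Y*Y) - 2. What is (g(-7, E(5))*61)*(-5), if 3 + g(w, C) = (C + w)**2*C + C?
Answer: -24623565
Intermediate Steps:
E(Y) = -2 + 2*Y**2 (E(Y) = (Y**2 + Y**2) - 2 = 2*Y**2 - 2 = -2 + 2*Y**2)
g(w, C) = -3 + C + C*(C + w)**2 (g(w, C) = -3 + ((C + w)**2*C + C) = -3 + (C*(C + w)**2 + C) = -3 + (C + C*(C + w)**2) = -3 + C + C*(C + w)**2)
(g(-7, E(5))*61)*(-5) = ((-3 + (-2 + 2*5**2) + (-2 + 2*5**2)*((-2 + 2*5**2) - 7)**2)*61)*(-5) = ((-3 + (-2 + 2*25) + (-2 + 2*25)*((-2 + 2*25) - 7)**2)*61)*(-5) = ((-3 + (-2 + 50) + (-2 + 50)*((-2 + 50) - 7)**2)*61)*(-5) = ((-3 + 48 + 48*(48 - 7)**2)*61)*(-5) = ((-3 + 48 + 48*41**2)*61)*(-5) = ((-3 + 48 + 48*1681)*61)*(-5) = ((-3 + 48 + 80688)*61)*(-5) = (80733*61)*(-5) = 4924713*(-5) = -24623565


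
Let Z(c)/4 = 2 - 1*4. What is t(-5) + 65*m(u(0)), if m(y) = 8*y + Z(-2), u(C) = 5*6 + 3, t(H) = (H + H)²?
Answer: 16740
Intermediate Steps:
t(H) = 4*H² (t(H) = (2*H)² = 4*H²)
Z(c) = -8 (Z(c) = 4*(2 - 1*4) = 4*(2 - 4) = 4*(-2) = -8)
u(C) = 33 (u(C) = 30 + 3 = 33)
m(y) = -8 + 8*y (m(y) = 8*y - 8 = -8 + 8*y)
t(-5) + 65*m(u(0)) = 4*(-5)² + 65*(-8 + 8*33) = 4*25 + 65*(-8 + 264) = 100 + 65*256 = 100 + 16640 = 16740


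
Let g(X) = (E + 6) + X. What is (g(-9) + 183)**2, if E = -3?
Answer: 31329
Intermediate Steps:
g(X) = 3 + X (g(X) = (-3 + 6) + X = 3 + X)
(g(-9) + 183)**2 = ((3 - 9) + 183)**2 = (-6 + 183)**2 = 177**2 = 31329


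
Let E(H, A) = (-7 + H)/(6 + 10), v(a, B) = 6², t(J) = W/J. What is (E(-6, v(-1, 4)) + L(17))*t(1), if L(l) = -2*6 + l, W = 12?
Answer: 201/4 ≈ 50.250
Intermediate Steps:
t(J) = 12/J
L(l) = -12 + l
v(a, B) = 36
E(H, A) = -7/16 + H/16 (E(H, A) = (-7 + H)/16 = (-7 + H)*(1/16) = -7/16 + H/16)
(E(-6, v(-1, 4)) + L(17))*t(1) = ((-7/16 + (1/16)*(-6)) + (-12 + 17))*(12/1) = ((-7/16 - 3/8) + 5)*(12*1) = (-13/16 + 5)*12 = (67/16)*12 = 201/4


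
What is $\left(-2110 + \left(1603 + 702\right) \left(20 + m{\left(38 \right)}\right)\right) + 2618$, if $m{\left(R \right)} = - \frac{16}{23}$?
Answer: $\frac{1035104}{23} \approx 45005.0$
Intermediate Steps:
$m{\left(R \right)} = - \frac{16}{23}$ ($m{\left(R \right)} = \left(-16\right) \frac{1}{23} = - \frac{16}{23}$)
$\left(-2110 + \left(1603 + 702\right) \left(20 + m{\left(38 \right)}\right)\right) + 2618 = \left(-2110 + \left(1603 + 702\right) \left(20 - \frac{16}{23}\right)\right) + 2618 = \left(-2110 + 2305 \cdot \frac{444}{23}\right) + 2618 = \left(-2110 + \frac{1023420}{23}\right) + 2618 = \frac{974890}{23} + 2618 = \frac{1035104}{23}$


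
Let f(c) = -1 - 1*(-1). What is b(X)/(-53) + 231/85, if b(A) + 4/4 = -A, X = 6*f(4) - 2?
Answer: 12158/4505 ≈ 2.6988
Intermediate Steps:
f(c) = 0 (f(c) = -1 + 1 = 0)
X = -2 (X = 6*0 - 2 = 0 - 2 = -2)
b(A) = -1 - A
b(X)/(-53) + 231/85 = (-1 - 1*(-2))/(-53) + 231/85 = (-1 + 2)*(-1/53) + 231*(1/85) = 1*(-1/53) + 231/85 = -1/53 + 231/85 = 12158/4505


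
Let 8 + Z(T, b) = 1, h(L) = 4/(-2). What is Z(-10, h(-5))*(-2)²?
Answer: -28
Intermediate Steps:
h(L) = -2 (h(L) = 4*(-½) = -2)
Z(T, b) = -7 (Z(T, b) = -8 + 1 = -7)
Z(-10, h(-5))*(-2)² = -7*(-2)² = -7*4 = -28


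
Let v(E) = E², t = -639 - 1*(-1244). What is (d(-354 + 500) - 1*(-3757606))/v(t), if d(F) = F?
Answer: 3757752/366025 ≈ 10.266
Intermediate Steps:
t = 605 (t = -639 + 1244 = 605)
(d(-354 + 500) - 1*(-3757606))/v(t) = ((-354 + 500) - 1*(-3757606))/(605²) = (146 + 3757606)/366025 = 3757752*(1/366025) = 3757752/366025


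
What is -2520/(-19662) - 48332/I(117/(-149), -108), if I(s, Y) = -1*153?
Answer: 158448224/501381 ≈ 316.02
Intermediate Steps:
I(s, Y) = -153
-2520/(-19662) - 48332/I(117/(-149), -108) = -2520/(-19662) - 48332/(-153) = -2520*(-1/19662) - 48332*(-1/153) = 420/3277 + 48332/153 = 158448224/501381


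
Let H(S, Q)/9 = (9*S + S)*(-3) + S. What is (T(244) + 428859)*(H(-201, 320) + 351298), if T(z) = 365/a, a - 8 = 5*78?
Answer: 68916108402473/398 ≈ 1.7316e+11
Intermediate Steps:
H(S, Q) = -261*S (H(S, Q) = 9*((9*S + S)*(-3) + S) = 9*((10*S)*(-3) + S) = 9*(-30*S + S) = 9*(-29*S) = -261*S)
a = 398 (a = 8 + 5*78 = 8 + 390 = 398)
T(z) = 365/398
(T(244) + 428859)*(H(-201, 320) + 351298) = (365/398 + 428859)*(-261*(-201) + 351298) = 170686247*(52461 + 351298)/398 = (170686247/398)*403759 = 68916108402473/398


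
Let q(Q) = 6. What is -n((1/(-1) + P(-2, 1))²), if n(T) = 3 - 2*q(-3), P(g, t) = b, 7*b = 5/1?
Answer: 9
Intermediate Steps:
b = 5/7 (b = (5/1)/7 = (5*1)/7 = (⅐)*5 = 5/7 ≈ 0.71429)
P(g, t) = 5/7
n(T) = -9 (n(T) = 3 - 2*6 = 3 - 12 = -9)
-n((1/(-1) + P(-2, 1))²) = -1*(-9) = 9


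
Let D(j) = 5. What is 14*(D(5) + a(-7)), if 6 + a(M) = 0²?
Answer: -14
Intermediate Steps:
a(M) = -6 (a(M) = -6 + 0² = -6 + 0 = -6)
14*(D(5) + a(-7)) = 14*(5 - 6) = 14*(-1) = -14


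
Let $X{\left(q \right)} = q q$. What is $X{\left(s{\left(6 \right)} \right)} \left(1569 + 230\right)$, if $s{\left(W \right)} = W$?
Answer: $64764$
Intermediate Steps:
$X{\left(q \right)} = q^{2}$
$X{\left(s{\left(6 \right)} \right)} \left(1569 + 230\right) = 6^{2} \left(1569 + 230\right) = 36 \cdot 1799 = 64764$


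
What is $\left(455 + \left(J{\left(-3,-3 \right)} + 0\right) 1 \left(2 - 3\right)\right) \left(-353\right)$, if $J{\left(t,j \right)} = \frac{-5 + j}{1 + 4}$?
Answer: $- \frac{805899}{5} \approx -1.6118 \cdot 10^{5}$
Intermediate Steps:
$J{\left(t,j \right)} = -1 + \frac{j}{5}$ ($J{\left(t,j \right)} = \frac{-5 + j}{5} = \left(-5 + j\right) \frac{1}{5} = -1 + \frac{j}{5}$)
$\left(455 + \left(J{\left(-3,-3 \right)} + 0\right) 1 \left(2 - 3\right)\right) \left(-353\right) = \left(455 + \left(\left(-1 + \frac{1}{5} \left(-3\right)\right) + 0\right) 1 \left(2 - 3\right)\right) \left(-353\right) = \left(455 + \left(\left(-1 - \frac{3}{5}\right) + 0\right) 1 \left(-1\right)\right) \left(-353\right) = \left(455 + \left(- \frac{8}{5} + 0\right) \left(-1\right)\right) \left(-353\right) = \left(455 - - \frac{8}{5}\right) \left(-353\right) = \left(455 + \frac{8}{5}\right) \left(-353\right) = \frac{2283}{5} \left(-353\right) = - \frac{805899}{5}$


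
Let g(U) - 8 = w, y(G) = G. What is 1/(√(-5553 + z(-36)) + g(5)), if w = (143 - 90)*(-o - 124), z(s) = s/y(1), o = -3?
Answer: -2135/13676538 - I*√69/4558846 ≈ -0.00015611 - 1.8221e-6*I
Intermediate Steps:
z(s) = s (z(s) = s/1 = s*1 = s)
w = -6413 (w = (143 - 90)*(-1*(-3) - 124) = 53*(3 - 124) = 53*(-121) = -6413)
g(U) = -6405 (g(U) = 8 - 6413 = -6405)
1/(√(-5553 + z(-36)) + g(5)) = 1/(√(-5553 - 36) - 6405) = 1/(√(-5589) - 6405) = 1/(9*I*√69 - 6405) = 1/(-6405 + 9*I*√69)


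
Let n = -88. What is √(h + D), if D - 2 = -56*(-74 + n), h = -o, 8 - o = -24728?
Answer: I*√15662 ≈ 125.15*I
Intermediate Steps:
o = 24736 (o = 8 - 1*(-24728) = 8 + 24728 = 24736)
h = -24736 (h = -1*24736 = -24736)
D = 9074 (D = 2 - 56*(-74 - 88) = 2 - 56*(-162) = 2 + 9072 = 9074)
√(h + D) = √(-24736 + 9074) = √(-15662) = I*√15662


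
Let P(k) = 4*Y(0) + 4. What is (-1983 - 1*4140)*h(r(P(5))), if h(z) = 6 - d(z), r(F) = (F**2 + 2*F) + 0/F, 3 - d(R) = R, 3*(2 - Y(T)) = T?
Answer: -1047033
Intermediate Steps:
Y(T) = 2 - T/3
d(R) = 3 - R
P(k) = 12 (P(k) = 4*(2 - 1/3*0) + 4 = 4*(2 + 0) + 4 = 4*2 + 4 = 8 + 4 = 12)
r(F) = F**2 + 2*F (r(F) = (F**2 + 2*F) + 0 = F**2 + 2*F)
h(z) = 3 + z (h(z) = 6 - (3 - z) = 6 + (-3 + z) = 3 + z)
(-1983 - 1*4140)*h(r(P(5))) = (-1983 - 1*4140)*(3 + 12*(2 + 12)) = (-1983 - 4140)*(3 + 12*14) = -6123*(3 + 168) = -6123*171 = -1047033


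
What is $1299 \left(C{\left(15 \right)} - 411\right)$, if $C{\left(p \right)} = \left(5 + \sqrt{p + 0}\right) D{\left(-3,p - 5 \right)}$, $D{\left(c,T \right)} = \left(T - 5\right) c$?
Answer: $-631314 - 19485 \sqrt{15} \approx -7.0678 \cdot 10^{5}$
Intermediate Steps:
$D{\left(c,T \right)} = c \left(-5 + T\right)$ ($D{\left(c,T \right)} = \left(-5 + T\right) c = c \left(-5 + T\right)$)
$C{\left(p \right)} = \left(5 + \sqrt{p}\right) \left(30 - 3 p\right)$ ($C{\left(p \right)} = \left(5 + \sqrt{p + 0}\right) \left(- 3 \left(-5 + \left(p - 5\right)\right)\right) = \left(5 + \sqrt{p}\right) \left(- 3 \left(-5 + \left(-5 + p\right)\right)\right) = \left(5 + \sqrt{p}\right) \left(- 3 \left(-10 + p\right)\right) = \left(5 + \sqrt{p}\right) \left(30 - 3 p\right)$)
$1299 \left(C{\left(15 \right)} - 411\right) = 1299 \left(3 \left(5 + \sqrt{15}\right) \left(10 - 15\right) - 411\right) = 1299 \left(3 \left(5 + \sqrt{15}\right) \left(-5\right) - 411\right) = 1299 \left(\left(-75 - 15 \sqrt{15}\right) - 411\right) = 1299 \left(-486 - 15 \sqrt{15}\right) = -631314 - 19485 \sqrt{15}$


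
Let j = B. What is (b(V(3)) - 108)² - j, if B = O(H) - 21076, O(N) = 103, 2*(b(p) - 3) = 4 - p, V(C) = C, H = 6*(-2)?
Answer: 127573/4 ≈ 31893.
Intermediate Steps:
H = -12
b(p) = 5 - p/2 (b(p) = 3 + (4 - p)/2 = 3 + (2 - p/2) = 5 - p/2)
B = -20973 (B = 103 - 21076 = -20973)
j = -20973
(b(V(3)) - 108)² - j = ((5 - ½*3) - 108)² - 1*(-20973) = ((5 - 3/2) - 108)² + 20973 = (7/2 - 108)² + 20973 = (-209/2)² + 20973 = 43681/4 + 20973 = 127573/4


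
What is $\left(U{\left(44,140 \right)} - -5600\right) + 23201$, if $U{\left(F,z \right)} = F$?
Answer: $28845$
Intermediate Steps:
$\left(U{\left(44,140 \right)} - -5600\right) + 23201 = \left(44 - -5600\right) + 23201 = \left(44 + 5600\right) + 23201 = 5644 + 23201 = 28845$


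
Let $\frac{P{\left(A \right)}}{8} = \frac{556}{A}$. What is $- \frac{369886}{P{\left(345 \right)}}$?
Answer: $- \frac{63805335}{2224} \approx -28689.0$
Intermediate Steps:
$P{\left(A \right)} = \frac{4448}{A}$ ($P{\left(A \right)} = 8 \frac{556}{A} = \frac{4448}{A}$)
$- \frac{369886}{P{\left(345 \right)}} = - \frac{369886}{4448 \cdot \frac{1}{345}} = - \frac{369886}{\frac{4448}{345}} = \left(-369886\right) \frac{345}{4448} = - \frac{63805335}{2224}$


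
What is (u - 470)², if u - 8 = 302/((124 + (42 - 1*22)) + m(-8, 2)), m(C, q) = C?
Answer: 977500225/4624 ≈ 2.1140e+5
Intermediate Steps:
u = 695/68 (u = 8 + 302/((124 + (42 - 1*22)) - 8) = 8 + 302/((124 + (42 - 22)) - 8) = 8 + 302/((124 + 20) - 8) = 8 + 302/(144 - 8) = 8 + 302/136 = 8 + 302*(1/136) = 8 + 151/68 = 695/68 ≈ 10.221)
(u - 470)² = (695/68 - 470)² = (-31265/68)² = 977500225/4624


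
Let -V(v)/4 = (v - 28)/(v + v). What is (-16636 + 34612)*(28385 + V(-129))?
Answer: 21938815192/43 ≈ 5.1020e+8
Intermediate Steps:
V(v) = -2*(-28 + v)/v (V(v) = -4*(v - 28)/(v + v) = -4*(-28 + v)/(2*v) = -4*(-28 + v)*1/(2*v) = -2*(-28 + v)/v)
(-16636 + 34612)*(28385 + V(-129)) = (-16636 + 34612)*(28385 + (-2 + 56/(-129))) = 17976*(28385 + (-2 + 56*(-1/129))) = 17976*(28385 + (-2 - 56/129)) = 17976*(28385 - 314/129) = 17976*(3661351/129) = 21938815192/43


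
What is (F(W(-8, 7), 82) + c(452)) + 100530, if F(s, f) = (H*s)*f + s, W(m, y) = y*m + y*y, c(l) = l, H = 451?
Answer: -157899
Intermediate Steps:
W(m, y) = y² + m*y (W(m, y) = m*y + y² = y² + m*y)
F(s, f) = s + 451*f*s (F(s, f) = (451*s)*f + s = 451*f*s + s = s + 451*f*s)
(F(W(-8, 7), 82) + c(452)) + 100530 = ((7*(-8 + 7))*(1 + 451*82) + 452) + 100530 = ((7*(-1))*(1 + 36982) + 452) + 100530 = (-7*36983 + 452) + 100530 = (-258881 + 452) + 100530 = -258429 + 100530 = -157899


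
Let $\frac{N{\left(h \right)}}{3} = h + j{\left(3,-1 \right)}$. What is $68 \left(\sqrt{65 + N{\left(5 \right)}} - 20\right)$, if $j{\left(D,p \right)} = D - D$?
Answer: $-1360 + 272 \sqrt{5} \approx -751.79$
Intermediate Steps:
$j{\left(D,p \right)} = 0$
$N{\left(h \right)} = 3 h$ ($N{\left(h \right)} = 3 \left(h + 0\right) = 3 h$)
$68 \left(\sqrt{65 + N{\left(5 \right)}} - 20\right) = 68 \left(\sqrt{65 + 3 \cdot 5} - 20\right) = 68 \left(\sqrt{65 + 15} - 20\right) = 68 \left(\sqrt{80} - 20\right) = 68 \left(4 \sqrt{5} - 20\right) = 68 \left(-20 + 4 \sqrt{5}\right) = -1360 + 272 \sqrt{5}$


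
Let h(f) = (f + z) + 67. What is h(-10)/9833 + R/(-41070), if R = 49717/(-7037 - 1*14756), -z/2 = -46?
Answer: 133849605251/8800913668830 ≈ 0.015209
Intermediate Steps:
z = 92 (z = -2*(-46) = 92)
R = -49717/21793 (R = 49717/(-7037 - 14756) = 49717/(-21793) = 49717*(-1/21793) = -49717/21793 ≈ -2.2813)
h(f) = 159 + f (h(f) = (f + 92) + 67 = (92 + f) + 67 = 159 + f)
h(-10)/9833 + R/(-41070) = (159 - 10)/9833 - 49717/21793/(-41070) = 149*(1/9833) - 49717/21793*(-1/41070) = 149/9833 + 49717/895038510 = 133849605251/8800913668830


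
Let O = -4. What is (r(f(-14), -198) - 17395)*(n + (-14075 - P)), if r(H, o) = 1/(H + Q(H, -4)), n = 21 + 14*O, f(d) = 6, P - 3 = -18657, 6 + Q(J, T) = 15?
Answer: -1185638656/15 ≈ -7.9043e+7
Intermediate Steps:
Q(J, T) = 9 (Q(J, T) = -6 + 15 = 9)
P = -18654 (P = 3 - 18657 = -18654)
n = -35 (n = 21 + 14*(-4) = 21 - 56 = -35)
r(H, o) = 1/(9 + H) (r(H, o) = 1/(H + 9) = 1/(9 + H))
(r(f(-14), -198) - 17395)*(n + (-14075 - P)) = (1/(9 + 6) - 17395)*(-35 + (-14075 - 1*(-18654))) = (1/15 - 17395)*(-35 + (-14075 + 18654)) = (1/15 - 17395)*(-35 + 4579) = -260924/15*4544 = -1185638656/15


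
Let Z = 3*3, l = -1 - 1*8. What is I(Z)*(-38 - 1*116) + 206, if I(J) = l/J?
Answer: 360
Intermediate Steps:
l = -9 (l = -1 - 8 = -9)
Z = 9
I(J) = -9/J
I(Z)*(-38 - 1*116) + 206 = (-9/9)*(-38 - 1*116) + 206 = (-9*1/9)*(-38 - 116) + 206 = -1*(-154) + 206 = 154 + 206 = 360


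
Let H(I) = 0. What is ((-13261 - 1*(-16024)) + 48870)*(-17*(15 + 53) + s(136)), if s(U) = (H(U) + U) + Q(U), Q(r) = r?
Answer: -45643572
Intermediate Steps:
s(U) = 2*U (s(U) = (0 + U) + U = U + U = 2*U)
((-13261 - 1*(-16024)) + 48870)*(-17*(15 + 53) + s(136)) = ((-13261 - 1*(-16024)) + 48870)*(-17*(15 + 53) + 2*136) = ((-13261 + 16024) + 48870)*(-17*68 + 272) = (2763 + 48870)*(-1156 + 272) = 51633*(-884) = -45643572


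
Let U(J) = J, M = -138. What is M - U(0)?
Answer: -138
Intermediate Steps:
M - U(0) = -138 - 1*0 = -138 + 0 = -138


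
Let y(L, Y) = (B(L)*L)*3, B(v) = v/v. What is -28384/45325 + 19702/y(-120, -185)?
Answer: -90321139/1631700 ≈ -55.354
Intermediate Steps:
B(v) = 1
y(L, Y) = 3*L (y(L, Y) = (1*L)*3 = L*3 = 3*L)
-28384/45325 + 19702/y(-120, -185) = -28384/45325 + 19702/((3*(-120))) = -28384*1/45325 + 19702/(-360) = -28384/45325 + 19702*(-1/360) = -28384/45325 - 9851/180 = -90321139/1631700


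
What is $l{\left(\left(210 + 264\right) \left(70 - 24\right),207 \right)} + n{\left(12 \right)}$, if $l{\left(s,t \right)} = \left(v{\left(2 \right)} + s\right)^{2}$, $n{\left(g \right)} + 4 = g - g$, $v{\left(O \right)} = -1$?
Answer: $475370805$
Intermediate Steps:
$n{\left(g \right)} = -4$ ($n{\left(g \right)} = -4 + \left(g - g\right) = -4 + 0 = -4$)
$l{\left(s,t \right)} = \left(-1 + s\right)^{2}$
$l{\left(\left(210 + 264\right) \left(70 - 24\right),207 \right)} + n{\left(12 \right)} = \left(-1 + \left(210 + 264\right) \left(70 - 24\right)\right)^{2} - 4 = \left(-1 + 474 \cdot 46\right)^{2} - 4 = \left(-1 + 21804\right)^{2} - 4 = 21803^{2} - 4 = 475370809 - 4 = 475370805$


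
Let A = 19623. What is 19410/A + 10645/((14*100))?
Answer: 15737389/1831480 ≈ 8.5927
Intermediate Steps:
19410/A + 10645/((14*100)) = 19410/19623 + 10645/((14*100)) = 19410*(1/19623) + 10645/1400 = 6470/6541 + 10645*(1/1400) = 6470/6541 + 2129/280 = 15737389/1831480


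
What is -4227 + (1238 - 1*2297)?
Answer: -5286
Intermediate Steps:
-4227 + (1238 - 1*2297) = -4227 + (1238 - 2297) = -4227 - 1059 = -5286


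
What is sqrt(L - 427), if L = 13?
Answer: 3*I*sqrt(46) ≈ 20.347*I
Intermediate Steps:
sqrt(L - 427) = sqrt(13 - 427) = sqrt(-414) = 3*I*sqrt(46)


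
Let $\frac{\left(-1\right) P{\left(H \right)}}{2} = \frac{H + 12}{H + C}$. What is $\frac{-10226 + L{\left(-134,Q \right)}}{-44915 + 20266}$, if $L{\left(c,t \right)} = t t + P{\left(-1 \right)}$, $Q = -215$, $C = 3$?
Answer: $- \frac{35988}{24649} \approx -1.46$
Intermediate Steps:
$P{\left(H \right)} = - \frac{2 \left(12 + H\right)}{3 + H}$ ($P{\left(H \right)} = - 2 \frac{H + 12}{H + 3} = - 2 \frac{12 + H}{3 + H} = - \frac{2 \left(12 + H\right)}{3 + H}$)
$L{\left(c,t \right)} = -11 + t^{2}$ ($L{\left(c,t \right)} = t t + \frac{2 \left(-12 - -1\right)}{3 - 1} = t^{2} + \frac{2 \left(-12 + 1\right)}{2} = t^{2} + 2 \cdot \frac{1}{2} \left(-11\right) = t^{2} - 11 = -11 + t^{2}$)
$\frac{-10226 + L{\left(-134,Q \right)}}{-44915 + 20266} = \frac{-10226 - \left(11 - \left(-215\right)^{2}\right)}{-44915 + 20266} = \frac{-10226 + \left(-11 + 46225\right)}{-24649} = \left(-10226 + 46214\right) \left(- \frac{1}{24649}\right) = 35988 \left(- \frac{1}{24649}\right) = - \frac{35988}{24649}$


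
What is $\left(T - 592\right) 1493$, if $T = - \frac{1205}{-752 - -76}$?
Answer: $- \frac{595687591}{676} \approx -8.812 \cdot 10^{5}$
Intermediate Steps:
$T = \frac{1205}{676}$ ($T = - \frac{1205}{-752 + 76} = - \frac{1205}{-676} = - \frac{1205 \left(-1\right)}{676} = \left(-1\right) \left(- \frac{1205}{676}\right) = \frac{1205}{676} \approx 1.7825$)
$\left(T - 592\right) 1493 = \left(\frac{1205}{676} - 592\right) 1493 = \left(- \frac{398987}{676}\right) 1493 = - \frac{595687591}{676}$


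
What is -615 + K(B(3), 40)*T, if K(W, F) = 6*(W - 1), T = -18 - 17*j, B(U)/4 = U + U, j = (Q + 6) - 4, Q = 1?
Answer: -10137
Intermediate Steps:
j = 3 (j = (1 + 6) - 4 = 7 - 4 = 3)
B(U) = 8*U (B(U) = 4*(U + U) = 4*(2*U) = 8*U)
T = -69 (T = -18 - 17*3 = -18 - 51 = -69)
K(W, F) = -6 + 6*W (K(W, F) = 6*(-1 + W) = -6 + 6*W)
-615 + K(B(3), 40)*T = -615 + (-6 + 6*(8*3))*(-69) = -615 + (-6 + 6*24)*(-69) = -615 + (-6 + 144)*(-69) = -615 + 138*(-69) = -615 - 9522 = -10137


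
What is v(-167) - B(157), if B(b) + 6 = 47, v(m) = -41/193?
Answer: -7954/193 ≈ -41.212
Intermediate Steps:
v(m) = -41/193 (v(m) = -41*1/193 = -41/193)
B(b) = 41 (B(b) = -6 + 47 = 41)
v(-167) - B(157) = -41/193 - 1*41 = -41/193 - 41 = -7954/193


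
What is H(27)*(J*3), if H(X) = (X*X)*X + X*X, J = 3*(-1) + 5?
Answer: 122472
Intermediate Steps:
J = 2 (J = -3 + 5 = 2)
H(X) = X**2 + X**3 (H(X) = X**2*X + X**2 = X**3 + X**2 = X**2 + X**3)
H(27)*(J*3) = (27**2*(1 + 27))*(2*3) = (729*28)*6 = 20412*6 = 122472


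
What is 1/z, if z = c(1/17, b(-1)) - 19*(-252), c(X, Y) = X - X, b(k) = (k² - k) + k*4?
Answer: 1/4788 ≈ 0.00020886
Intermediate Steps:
b(k) = k² + 3*k (b(k) = (k² - k) + 4*k = k² + 3*k)
c(X, Y) = 0
z = 4788 (z = 0 - 19*(-252) = 0 + 4788 = 4788)
1/z = 1/4788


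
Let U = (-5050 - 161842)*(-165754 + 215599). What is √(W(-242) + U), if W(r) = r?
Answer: I*√8318731982 ≈ 91207.0*I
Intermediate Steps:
U = -8318731740 (U = -166892*49845 = -8318731740)
√(W(-242) + U) = √(-242 - 8318731740) = √(-8318731982) = I*√8318731982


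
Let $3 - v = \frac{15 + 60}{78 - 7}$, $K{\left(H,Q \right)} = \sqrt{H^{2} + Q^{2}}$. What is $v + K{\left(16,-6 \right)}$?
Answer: $\frac{138}{71} + 2 \sqrt{73} \approx 19.032$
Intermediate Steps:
$v = \frac{138}{71}$ ($v = 3 - \frac{15 + 60}{78 - 7} = 3 - \frac{75}{71} = \frac{138}{71} \approx 1.9437$)
$v + K{\left(16,-6 \right)} = \frac{138}{71} + \sqrt{16^{2} + \left(-6\right)^{2}} = \frac{138}{71} + \sqrt{256 + 36} = \frac{138}{71} + \sqrt{292} = \frac{138}{71} + 2 \sqrt{73}$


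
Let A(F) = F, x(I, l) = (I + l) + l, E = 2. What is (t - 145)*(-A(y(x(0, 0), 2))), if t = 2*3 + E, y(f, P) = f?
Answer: 0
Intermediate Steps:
x(I, l) = I + 2*l
t = 8 (t = 2*3 + 2 = 6 + 2 = 8)
(t - 145)*(-A(y(x(0, 0), 2))) = (8 - 145)*(-(0 + 2*0)) = -(-137)*(0 + 0) = -(-137)*0 = -137*0 = 0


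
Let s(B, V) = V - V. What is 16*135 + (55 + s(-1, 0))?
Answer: 2215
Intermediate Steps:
s(B, V) = 0
16*135 + (55 + s(-1, 0)) = 16*135 + (55 + 0) = 2160 + 55 = 2215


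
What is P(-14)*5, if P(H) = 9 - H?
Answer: 115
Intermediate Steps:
P(-14)*5 = (9 - 1*(-14))*5 = (9 + 14)*5 = 23*5 = 115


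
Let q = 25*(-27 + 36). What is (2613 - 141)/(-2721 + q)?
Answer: -103/104 ≈ -0.99039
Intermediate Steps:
q = 225 (q = 25*9 = 225)
(2613 - 141)/(-2721 + q) = (2613 - 141)/(-2721 + 225) = 2472/(-2496) = 2472*(-1/2496) = -103/104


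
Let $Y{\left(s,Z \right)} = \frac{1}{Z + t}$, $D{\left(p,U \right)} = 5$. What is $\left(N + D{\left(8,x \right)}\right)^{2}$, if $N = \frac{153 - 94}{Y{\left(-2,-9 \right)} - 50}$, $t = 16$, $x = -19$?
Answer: $\frac{1774224}{121801} \approx 14.567$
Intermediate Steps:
$Y{\left(s,Z \right)} = \frac{1}{16 + Z}$ ($Y{\left(s,Z \right)} = \frac{1}{Z + 16} = \frac{1}{16 + Z}$)
$N = - \frac{413}{349}$ ($N = \frac{153 - 94}{\frac{1}{16 - 9} - 50} = \frac{59}{\frac{1}{7} - 50} = \frac{59}{- \frac{349}{7}} = 59 \left(- \frac{7}{349}\right) = - \frac{413}{349} \approx -1.1834$)
$\left(N + D{\left(8,x \right)}\right)^{2} = \left(- \frac{413}{349} + 5\right)^{2} = \left(\frac{1332}{349}\right)^{2} = \frac{1774224}{121801}$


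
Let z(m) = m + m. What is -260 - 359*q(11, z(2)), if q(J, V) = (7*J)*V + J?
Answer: -114781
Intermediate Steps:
z(m) = 2*m
q(J, V) = J + 7*J*V (q(J, V) = 7*J*V + J = J + 7*J*V)
-260 - 359*q(11, z(2)) = -260 - 3949*(1 + 7*(2*2)) = -260 - 3949*(1 + 7*4) = -260 - 3949*(1 + 28) = -260 - 3949*29 = -260 - 359*319 = -260 - 114521 = -114781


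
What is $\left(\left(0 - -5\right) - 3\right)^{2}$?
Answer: $4$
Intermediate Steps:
$\left(\left(0 - -5\right) - 3\right)^{2} = \left(\left(0 + 5\right) - 3\right)^{2} = \left(5 - 3\right)^{2} = 2^{2} = 4$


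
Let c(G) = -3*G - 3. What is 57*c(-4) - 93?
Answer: 420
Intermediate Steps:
c(G) = -3 - 3*G
57*c(-4) - 93 = 57*(-3 - 3*(-4)) - 93 = 57*(-3 + 12) - 93 = 57*9 - 93 = 513 - 93 = 420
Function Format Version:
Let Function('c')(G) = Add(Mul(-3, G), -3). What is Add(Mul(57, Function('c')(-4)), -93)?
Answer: 420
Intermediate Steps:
Function('c')(G) = Add(-3, Mul(-3, G))
Add(Mul(57, Function('c')(-4)), -93) = Add(Mul(57, Add(-3, Mul(-3, -4))), -93) = Add(Mul(57, Add(-3, 12)), -93) = Add(Mul(57, 9), -93) = Add(513, -93) = 420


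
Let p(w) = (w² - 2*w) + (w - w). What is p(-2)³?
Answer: 512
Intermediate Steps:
p(w) = w² - 2*w (p(w) = (w² - 2*w) + 0 = w² - 2*w)
p(-2)³ = (-2*(-2 - 2))³ = (-2*(-4))³ = 8³ = 512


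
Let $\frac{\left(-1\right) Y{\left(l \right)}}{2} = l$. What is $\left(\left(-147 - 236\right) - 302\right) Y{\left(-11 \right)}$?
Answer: $-15070$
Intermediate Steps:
$Y{\left(l \right)} = - 2 l$
$\left(\left(-147 - 236\right) - 302\right) Y{\left(-11 \right)} = \left(\left(-147 - 236\right) - 302\right) \left(\left(-2\right) \left(-11\right)\right) = \left(-383 - 302\right) 22 = \left(-685\right) 22 = -15070$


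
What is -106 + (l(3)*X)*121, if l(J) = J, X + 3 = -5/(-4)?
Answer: -2965/4 ≈ -741.25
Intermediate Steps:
X = -7/4 (X = -3 - 5/(-4) = -3 - 5*(-¼) = -3 + 5/4 = -7/4 ≈ -1.7500)
-106 + (l(3)*X)*121 = -106 + (3*(-7/4))*121 = -106 - 21/4*121 = -106 - 2541/4 = -2965/4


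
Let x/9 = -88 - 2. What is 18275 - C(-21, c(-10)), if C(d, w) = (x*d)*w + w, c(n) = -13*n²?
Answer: 22132575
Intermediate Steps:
x = -810 (x = 9*(-88 - 2) = 9*(-90) = -810)
C(d, w) = w - 810*d*w (C(d, w) = (-810*d)*w + w = -810*d*w + w = w - 810*d*w)
18275 - C(-21, c(-10)) = 18275 - (-13*(-10)²)*(1 - 810*(-21)) = 18275 - (-13*100)*(1 + 17010) = 18275 - (-1300)*17011 = 18275 - 1*(-22114300) = 18275 + 22114300 = 22132575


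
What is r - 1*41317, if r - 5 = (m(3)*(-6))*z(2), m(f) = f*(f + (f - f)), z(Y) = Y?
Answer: -41420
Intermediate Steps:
m(f) = f² (m(f) = f*(f + 0) = f*f = f²)
r = -103 (r = 5 + (3²*(-6))*2 = 5 + (9*(-6))*2 = 5 - 54*2 = 5 - 108 = -103)
r - 1*41317 = -103 - 1*41317 = -103 - 41317 = -41420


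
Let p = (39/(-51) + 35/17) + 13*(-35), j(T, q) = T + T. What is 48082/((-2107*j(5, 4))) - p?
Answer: 80847758/179095 ≈ 451.42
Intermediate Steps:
j(T, q) = 2*T
p = -7713/17 (p = (39*(-1/51) + 35*(1/17)) - 455 = (-13/17 + 35/17) - 455 = 22/17 - 455 = -7713/17 ≈ -453.71)
48082/((-2107*j(5, 4))) - p = 48082/((-4214*5)) - 1*(-7713/17) = 48082/((-2107*10)) + 7713/17 = 48082/(-21070) + 7713/17 = 48082*(-1/21070) + 7713/17 = -24041/10535 + 7713/17 = 80847758/179095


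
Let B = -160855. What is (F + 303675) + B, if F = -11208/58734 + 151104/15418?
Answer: 829108316072/5804877 ≈ 1.4283e+5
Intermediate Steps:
F = 55782932/5804877 (F = -11208*1/58734 + 151104*(1/15418) = -1868/9789 + 75552/7709 = 55782932/5804877 ≈ 9.6097)
(F + 303675) + B = (55782932/5804877 + 303675) - 160855 = 1762851805907/5804877 - 160855 = 829108316072/5804877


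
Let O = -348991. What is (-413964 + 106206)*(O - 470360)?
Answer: 252161825058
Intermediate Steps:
(-413964 + 106206)*(O - 470360) = (-413964 + 106206)*(-348991 - 470360) = -307758*(-819351) = 252161825058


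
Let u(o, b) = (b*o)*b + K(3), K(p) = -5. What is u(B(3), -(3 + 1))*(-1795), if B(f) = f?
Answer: -77185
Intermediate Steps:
u(o, b) = -5 + o*b² (u(o, b) = (b*o)*b - 5 = o*b² - 5 = -5 + o*b²)
u(B(3), -(3 + 1))*(-1795) = (-5 + 3*(-(3 + 1))²)*(-1795) = (-5 + 3*(-1*4)²)*(-1795) = (-5 + 3*(-4)²)*(-1795) = (-5 + 3*16)*(-1795) = (-5 + 48)*(-1795) = 43*(-1795) = -77185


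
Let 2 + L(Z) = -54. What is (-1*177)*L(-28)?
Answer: 9912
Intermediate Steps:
L(Z) = -56 (L(Z) = -2 - 54 = -56)
(-1*177)*L(-28) = -1*177*(-56) = -177*(-56) = 9912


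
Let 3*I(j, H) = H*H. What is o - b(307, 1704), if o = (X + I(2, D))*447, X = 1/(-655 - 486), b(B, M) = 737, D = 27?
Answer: 123095197/1141 ≈ 1.0788e+5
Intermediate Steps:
I(j, H) = H**2/3 (I(j, H) = (H*H)/3 = H**2/3)
X = -1/1141 (X = 1/(-1141) = -1/1141 ≈ -0.00087642)
o = 123936114/1141 (o = (-1/1141 + (1/3)*27**2)*447 = (-1/1141 + (1/3)*729)*447 = (-1/1141 + 243)*447 = (277262/1141)*447 = 123936114/1141 ≈ 1.0862e+5)
o - b(307, 1704) = 123936114/1141 - 1*737 = 123936114/1141 - 737 = 123095197/1141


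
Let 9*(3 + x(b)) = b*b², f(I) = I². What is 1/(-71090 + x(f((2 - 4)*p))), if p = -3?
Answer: -1/65909 ≈ -1.5172e-5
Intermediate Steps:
x(b) = -3 + b³/9 (x(b) = -3 + (b*b²)/9 = -3 + b³/9)
1/(-71090 + x(f((2 - 4)*p))) = 1/(-71090 + (-3 + (((2 - 4)*(-3))²)³/9)) = 1/(-71090 + (-3 + ((-2*(-3))²)³/9)) = 1/(-71090 + (-3 + (6²)³/9)) = 1/(-71090 + (-3 + (⅑)*36³)) = 1/(-71090 + (-3 + (⅑)*46656)) = 1/(-71090 + (-3 + 5184)) = 1/(-71090 + 5181) = 1/(-65909) = -1/65909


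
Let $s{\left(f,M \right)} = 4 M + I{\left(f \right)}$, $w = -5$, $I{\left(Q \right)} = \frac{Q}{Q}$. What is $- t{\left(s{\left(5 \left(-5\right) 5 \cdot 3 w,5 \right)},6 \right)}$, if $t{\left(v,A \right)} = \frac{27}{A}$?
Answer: $- \frac{9}{2} \approx -4.5$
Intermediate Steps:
$I{\left(Q \right)} = 1$
$s{\left(f,M \right)} = 1 + 4 M$ ($s{\left(f,M \right)} = 4 M + 1 = 1 + 4 M$)
$- t{\left(s{\left(5 \left(-5\right) 5 \cdot 3 w,5 \right)},6 \right)} = - \frac{27}{6} = \left(-1\right) \frac{9}{2} = - \frac{9}{2}$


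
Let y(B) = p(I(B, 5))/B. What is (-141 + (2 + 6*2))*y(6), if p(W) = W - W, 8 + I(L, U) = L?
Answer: 0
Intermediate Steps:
I(L, U) = -8 + L
p(W) = 0
y(B) = 0 (y(B) = 0/B = 0)
(-141 + (2 + 6*2))*y(6) = (-141 + (2 + 6*2))*0 = (-141 + (2 + 12))*0 = (-141 + 14)*0 = -127*0 = 0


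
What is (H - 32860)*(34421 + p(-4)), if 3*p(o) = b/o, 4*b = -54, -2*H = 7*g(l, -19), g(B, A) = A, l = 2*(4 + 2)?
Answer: -18061151299/16 ≈ -1.1288e+9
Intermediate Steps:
l = 12 (l = 2*6 = 12)
H = 133/2 (H = -7*(-19)/2 = -1/2*(-133) = 133/2 ≈ 66.500)
b = -27/2 (b = (1/4)*(-54) = -27/2 ≈ -13.500)
p(o) = -9/(2*o) (p(o) = (-27/(2*o))/3 = -9/(2*o))
(H - 32860)*(34421 + p(-4)) = (133/2 - 32860)*(34421 - 9/2/(-4)) = -65587*(34421 - 9/2*(-1/4))/2 = -65587*(34421 + 9/8)/2 = -65587/2*275377/8 = -18061151299/16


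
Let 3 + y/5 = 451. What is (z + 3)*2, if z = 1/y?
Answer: 6721/1120 ≈ 6.0009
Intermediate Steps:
y = 2240 (y = -15 + 5*451 = -15 + 2255 = 2240)
z = 1/2240 ≈ 0.00044643
(z + 3)*2 = (1/2240 + 3)*2 = (6721/2240)*2 = 6721/1120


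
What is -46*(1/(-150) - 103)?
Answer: 355373/75 ≈ 4738.3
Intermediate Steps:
-46*(1/(-150) - 103) = -46*(-1/150 - 103) = -46*(-15451/150) = 355373/75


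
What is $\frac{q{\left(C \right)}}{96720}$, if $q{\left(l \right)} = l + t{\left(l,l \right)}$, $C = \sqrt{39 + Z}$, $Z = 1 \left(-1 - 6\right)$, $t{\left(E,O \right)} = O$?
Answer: $\frac{\sqrt{2}}{12090} \approx 0.00011697$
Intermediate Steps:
$Z = -7$ ($Z = 1 \left(-7\right) = -7$)
$C = 4 \sqrt{2}$ ($C = \sqrt{39 - 7} = \sqrt{32} = 4 \sqrt{2} \approx 5.6569$)
$q{\left(l \right)} = 2 l$ ($q{\left(l \right)} = l + l = 2 l$)
$\frac{q{\left(C \right)}}{96720} = \frac{2 \cdot 4 \sqrt{2}}{96720} = 8 \sqrt{2} \cdot \frac{1}{96720} = \frac{\sqrt{2}}{12090}$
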